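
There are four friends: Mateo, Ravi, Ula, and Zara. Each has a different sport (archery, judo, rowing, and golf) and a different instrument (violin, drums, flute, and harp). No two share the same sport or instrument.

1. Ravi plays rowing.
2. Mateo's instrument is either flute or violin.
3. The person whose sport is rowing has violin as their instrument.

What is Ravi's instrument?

violin

With clues 1–3, drums, flute, and harp are impossible for Ravi's instrument.
That leaves violin.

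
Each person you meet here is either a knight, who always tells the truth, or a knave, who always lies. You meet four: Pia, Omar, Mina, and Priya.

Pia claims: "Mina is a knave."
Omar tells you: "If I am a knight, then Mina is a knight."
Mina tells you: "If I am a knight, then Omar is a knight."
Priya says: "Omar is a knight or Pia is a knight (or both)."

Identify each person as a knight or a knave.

Consider Pia. Suppose Pia is a knight.
Then no assignment of the remaining roles makes every statement match its speaker's type — contradiction.
So Pia is a knave.
Consider Omar. Suppose Omar is a knave.
Then Omar's own statement would have to be false, but it can't be — contradiction.
So Omar is a knight.
With that fixed, Mina's statement is true, so Mina is a knight.
With that fixed, Priya's statement is true, so Priya is a knight.

Pia: knave, Omar: knight, Mina: knight, Priya: knight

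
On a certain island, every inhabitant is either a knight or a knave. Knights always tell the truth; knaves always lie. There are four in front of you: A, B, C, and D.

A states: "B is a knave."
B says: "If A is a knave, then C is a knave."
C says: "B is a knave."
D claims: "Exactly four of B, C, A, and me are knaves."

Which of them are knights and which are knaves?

Consider A. Suppose A is a knight.
Then no assignment of the remaining roles makes every statement match its speaker's type — contradiction.
So A is a knave.
Consider B. Suppose B is a knave.
Then A's statement comes out true, contradicting A being a knave.
So B is a knight.
With that fixed, C's statement is false, so C is a knave.
With that fixed, D's statement is false, so D is a knave.

A: knave, B: knight, C: knave, D: knave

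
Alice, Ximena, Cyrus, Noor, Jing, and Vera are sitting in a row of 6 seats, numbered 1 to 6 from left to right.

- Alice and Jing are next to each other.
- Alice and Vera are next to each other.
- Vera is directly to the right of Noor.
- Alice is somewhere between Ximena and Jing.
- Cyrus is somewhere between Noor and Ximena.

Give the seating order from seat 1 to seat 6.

From clues 1–2: Alice is in {2,3,4,5}.
From clues 1–3: Alice is in {3,4,5}.
From clues 1–4: Alice is in {4,5}.
From clues 1–5: Ximena → seat 1, Cyrus → seat 2, Noor → seat 3, Vera → seat 4, Alice → seat 5, Jing → seat 6.

Ximena, Cyrus, Noor, Vera, Alice, Jing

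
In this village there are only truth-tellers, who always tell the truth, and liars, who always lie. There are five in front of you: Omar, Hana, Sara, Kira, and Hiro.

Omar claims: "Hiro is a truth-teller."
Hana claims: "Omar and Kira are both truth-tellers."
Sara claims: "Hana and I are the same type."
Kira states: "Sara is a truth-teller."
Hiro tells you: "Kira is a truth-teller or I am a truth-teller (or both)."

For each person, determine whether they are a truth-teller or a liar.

Omar: truth-teller, Hana: truth-teller, Sara: truth-teller, Kira: truth-teller, Hiro: truth-teller

Consider Omar. Suppose Omar is a liar.
Then no assignment of the remaining roles makes every statement match its speaker's type — contradiction.
So Omar is a truth-teller.
Consider Hana. Suppose Hana is a liar.
Then whichever role Sara has, Sara's statement has the wrong truth value — contradiction.
So Hana is a truth-teller.
Consider Sara. Suppose Sara is a liar.
Then no assignment of the remaining roles makes every statement match its speaker's type — contradiction.
So Sara is a truth-teller.
With that fixed, Kira's statement is true, so Kira is a truth-teller.
With that fixed, Hiro's statement is true, so Hiro is a truth-teller.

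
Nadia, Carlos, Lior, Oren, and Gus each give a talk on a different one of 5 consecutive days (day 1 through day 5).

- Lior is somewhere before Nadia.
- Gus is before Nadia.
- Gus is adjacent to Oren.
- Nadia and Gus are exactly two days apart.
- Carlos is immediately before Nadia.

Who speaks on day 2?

Oren

With clues 1–2, Nadia is ruled out for day 2.
With clues 1–5, Carlos, Gus, and Lior are ruled out for day 2.
So day 2 is Oren.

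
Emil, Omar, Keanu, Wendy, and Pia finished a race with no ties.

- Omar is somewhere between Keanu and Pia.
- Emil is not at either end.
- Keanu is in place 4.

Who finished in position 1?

With clue 1, Omar is ruled out for place 1.
With clues 1–2, Emil is ruled out for place 1.
With clues 1–3, Keanu and Wendy are ruled out for place 1.
So place 1 is Pia.

Pia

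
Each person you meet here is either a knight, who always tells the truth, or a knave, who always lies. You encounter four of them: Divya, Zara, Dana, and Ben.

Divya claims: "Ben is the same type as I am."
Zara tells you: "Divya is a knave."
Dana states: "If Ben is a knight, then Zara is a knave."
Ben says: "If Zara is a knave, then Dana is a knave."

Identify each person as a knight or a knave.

Divya: knave, Zara: knight, Dana: knave, Ben: knight

Consider Divya. Suppose Divya is a knight.
Then no assignment of the remaining roles makes every statement match its speaker's type — contradiction.
So Divya is a knave.
With that fixed, Zara's statement is true, so Zara is a knight.
With that fixed, Ben's statement is true, so Ben is a knight.
With that fixed, Dana's statement is false, so Dana is a knave.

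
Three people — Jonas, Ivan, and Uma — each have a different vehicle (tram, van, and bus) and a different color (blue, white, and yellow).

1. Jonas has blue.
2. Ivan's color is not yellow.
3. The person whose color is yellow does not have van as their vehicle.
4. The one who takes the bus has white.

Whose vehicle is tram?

With clues 1–4, Ivan and Jonas are impossible for the one with vehicle tram.
That leaves Uma.

Uma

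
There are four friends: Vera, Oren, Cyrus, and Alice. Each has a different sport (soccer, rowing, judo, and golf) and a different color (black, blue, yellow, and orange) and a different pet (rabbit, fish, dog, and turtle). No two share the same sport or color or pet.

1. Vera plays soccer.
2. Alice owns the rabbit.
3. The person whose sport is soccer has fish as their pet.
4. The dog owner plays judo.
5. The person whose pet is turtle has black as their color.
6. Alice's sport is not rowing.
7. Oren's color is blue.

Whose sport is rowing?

Cyrus

Clue 1 rules out Vera for the one with sport rowing.
With clues 1–6, Alice is impossible for the one with sport rowing.
With clues 1–7, Oren is impossible for the one with sport rowing.
That leaves Cyrus.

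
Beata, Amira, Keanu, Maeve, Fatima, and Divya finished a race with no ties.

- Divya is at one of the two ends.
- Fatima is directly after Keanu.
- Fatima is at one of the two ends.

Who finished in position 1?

With clues 1–2, Fatima is ruled out for place 1.
With clues 1–3, Amira, Beata, Keanu, and Maeve are ruled out for place 1.
So place 1 is Divya.

Divya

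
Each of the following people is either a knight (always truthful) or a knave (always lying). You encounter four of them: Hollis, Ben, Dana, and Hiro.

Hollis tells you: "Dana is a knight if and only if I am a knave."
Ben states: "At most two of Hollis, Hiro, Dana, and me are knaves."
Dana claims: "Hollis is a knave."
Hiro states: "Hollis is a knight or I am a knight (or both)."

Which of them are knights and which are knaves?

Consider Hollis. Suppose Hollis is a knave.
Then no assignment of the remaining roles makes every statement match its speaker's type — contradiction.
So Hollis is a knight.
With that fixed, Dana's statement is false, so Dana is a knave.
With that fixed, Hiro's statement is true, so Hiro is a knight.
With that fixed, Ben's statement is true, so Ben is a knight.

Hollis: knight, Ben: knight, Dana: knave, Hiro: knight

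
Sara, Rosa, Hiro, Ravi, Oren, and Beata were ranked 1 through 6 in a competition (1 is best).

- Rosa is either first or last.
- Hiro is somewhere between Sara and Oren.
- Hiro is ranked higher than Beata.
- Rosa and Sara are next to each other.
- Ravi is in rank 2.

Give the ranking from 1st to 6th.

Oren, Ravi, Hiro, Beata, Sara, Rosa

From clue 1: Rosa is in {1,6}.
From clues 1–4: Sara is in {2,5}.
From clues 1–5: Oren → rank 1, Ravi → rank 2, Hiro → rank 3, Beata → rank 4, Sara → rank 5, Rosa → rank 6.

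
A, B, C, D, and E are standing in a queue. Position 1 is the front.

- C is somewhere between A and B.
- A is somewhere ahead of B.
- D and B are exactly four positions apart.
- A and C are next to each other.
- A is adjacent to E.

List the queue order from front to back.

From clue 1: C is in {2,3,4}.
From clues 1–2: A is in {1,2,3}.
From clues 1–3: D → position 1, B → position 5.
From clues 1–4: A is in {2,3}.
From clues 1–5: E → position 2, A → position 3, C → position 4.

D, E, A, C, B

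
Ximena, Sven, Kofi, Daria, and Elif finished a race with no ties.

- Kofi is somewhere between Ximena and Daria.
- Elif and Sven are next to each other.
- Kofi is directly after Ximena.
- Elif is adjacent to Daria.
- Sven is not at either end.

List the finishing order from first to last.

Ximena, Kofi, Sven, Elif, Daria

From clue 1: Kofi is in {2,3,4}.
From clues 1–2: Kofi is in {2,4}.
From clues 1–3: Ximena is in {1,3}.
From clues 1–4: Ximena → place 1, Kofi → place 2, Elif → place 4.
From clues 1–5: Sven → place 3, Daria → place 5.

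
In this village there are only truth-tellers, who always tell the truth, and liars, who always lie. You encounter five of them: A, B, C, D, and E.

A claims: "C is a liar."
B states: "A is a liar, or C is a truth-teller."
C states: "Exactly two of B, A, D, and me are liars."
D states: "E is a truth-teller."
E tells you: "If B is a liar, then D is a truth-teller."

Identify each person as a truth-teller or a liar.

Consider A. Suppose A is a liar.
Then no assignment of the remaining roles makes every statement match its speaker's type — contradiction.
So A is a truth-teller.
Consider B. Suppose B is a truth-teller.
Then no assignment of the remaining roles makes every statement match its speaker's type — contradiction.
So B is a liar.
Consider C. Suppose C is a truth-teller.
Then A's statement comes out false, contradicting A being a truth-teller.
So C is a liar.
Consider D. Suppose D is a truth-teller.
Then C's statement comes out true, contradicting C being a liar.
So D is a liar.
With that fixed, E's statement is false, so E is a liar.

A: truth-teller, B: liar, C: liar, D: liar, E: liar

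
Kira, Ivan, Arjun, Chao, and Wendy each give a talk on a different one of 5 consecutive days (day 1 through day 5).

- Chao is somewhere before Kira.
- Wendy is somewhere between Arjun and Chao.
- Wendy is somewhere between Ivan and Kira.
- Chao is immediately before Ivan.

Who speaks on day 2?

With clues 1–3, Wendy is ruled out for day 2.
With clues 1–4, Arjun, Chao, and Kira are ruled out for day 2.
So day 2 is Ivan.

Ivan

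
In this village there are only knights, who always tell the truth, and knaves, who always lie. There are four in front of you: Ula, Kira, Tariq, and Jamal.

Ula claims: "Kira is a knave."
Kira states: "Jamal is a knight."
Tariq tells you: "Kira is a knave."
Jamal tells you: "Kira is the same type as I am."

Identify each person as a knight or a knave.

Ula: knave, Kira: knight, Tariq: knave, Jamal: knight

Consider Ula. Suppose Ula is a knight.
Then no assignment of the remaining roles makes every statement match its speaker's type — contradiction.
So Ula is a knave.
Consider Kira. Suppose Kira is a knave.
Then Ula's statement comes out true, contradicting Ula being a knave.
So Kira is a knight.
With that fixed, Tariq's statement is false, so Tariq is a knave.
Consider Jamal. Suppose Jamal is a knave.
Then Kira's statement comes out false, contradicting Kira being a knight.
So Jamal is a knight.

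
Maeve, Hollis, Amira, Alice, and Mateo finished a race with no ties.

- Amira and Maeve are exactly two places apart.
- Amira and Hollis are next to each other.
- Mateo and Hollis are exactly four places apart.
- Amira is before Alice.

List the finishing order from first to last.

Hollis, Amira, Alice, Maeve, Mateo

From clues 1–3: Alice → place 3.
From clues 1–4: Hollis → place 1, Amira → place 2, Maeve → place 4, Mateo → place 5.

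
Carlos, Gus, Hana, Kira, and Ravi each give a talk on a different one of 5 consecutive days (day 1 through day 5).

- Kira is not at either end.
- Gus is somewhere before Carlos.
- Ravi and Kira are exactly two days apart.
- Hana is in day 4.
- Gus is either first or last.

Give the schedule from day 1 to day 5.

Gus, Carlos, Kira, Hana, Ravi

From clue 1: Kira is in {2,3,4}.
From clues 1–4: Kira → day 3, Hana → day 4.
From clues 1–5: Gus → day 1, Carlos → day 2, Ravi → day 5.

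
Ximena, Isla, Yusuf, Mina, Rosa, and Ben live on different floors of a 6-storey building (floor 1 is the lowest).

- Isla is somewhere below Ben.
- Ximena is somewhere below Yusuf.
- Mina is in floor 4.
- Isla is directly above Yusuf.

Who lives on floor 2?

With clues 1–3, Mina is ruled out for floor 2.
With clues 1–4, Ben, Isla, Rosa, and Ximena are ruled out for floor 2.
So floor 2 is Yusuf.

Yusuf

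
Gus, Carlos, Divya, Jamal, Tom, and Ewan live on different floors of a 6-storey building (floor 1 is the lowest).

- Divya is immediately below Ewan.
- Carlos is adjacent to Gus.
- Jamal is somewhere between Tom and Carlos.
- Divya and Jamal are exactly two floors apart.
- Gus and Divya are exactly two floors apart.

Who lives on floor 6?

With clue 1, Divya is ruled out for floor 6.
With clues 1–3, Jamal is ruled out for floor 6.
With clues 1–5, Carlos, Ewan, and Gus are ruled out for floor 6.
So floor 6 is Tom.

Tom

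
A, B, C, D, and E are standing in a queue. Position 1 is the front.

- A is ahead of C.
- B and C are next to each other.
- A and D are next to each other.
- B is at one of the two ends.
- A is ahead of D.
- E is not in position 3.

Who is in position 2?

With clues 1–3, B, C, and E are ruled out for position 2.
With clues 1–6, D is ruled out for position 2.
So position 2 is A.

A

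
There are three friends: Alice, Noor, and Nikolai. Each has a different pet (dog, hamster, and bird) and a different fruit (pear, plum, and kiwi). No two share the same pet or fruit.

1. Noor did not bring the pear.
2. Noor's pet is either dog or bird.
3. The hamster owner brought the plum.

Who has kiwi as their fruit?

With clues 1–3, Alice and Nikolai are impossible for the one with fruit kiwi.
That leaves Noor.

Noor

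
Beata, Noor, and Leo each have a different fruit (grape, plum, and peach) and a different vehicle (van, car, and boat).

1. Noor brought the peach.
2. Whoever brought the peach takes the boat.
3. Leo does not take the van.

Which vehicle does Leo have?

car

With clues 1–2, boat is impossible for Leo's vehicle.
With clues 1–3, van is impossible for Leo's vehicle.
That leaves car.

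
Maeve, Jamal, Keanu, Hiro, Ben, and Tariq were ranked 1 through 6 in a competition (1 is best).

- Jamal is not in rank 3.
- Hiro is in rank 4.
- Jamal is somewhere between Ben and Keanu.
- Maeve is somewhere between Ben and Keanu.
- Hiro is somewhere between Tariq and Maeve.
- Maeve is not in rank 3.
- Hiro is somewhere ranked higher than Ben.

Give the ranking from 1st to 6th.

From clue 1: Jamal is in {1,2,4,5,6}.
From clues 1–2: Hiro → rank 4.
From clues 1–3: Jamal is in {2,5}.
From clues 1–5: Jamal → rank 2.
From clues 1–6: Tariq → rank 3, Maeve → rank 5.
From clues 1–7: Keanu → rank 1, Ben → rank 6.

Keanu, Jamal, Tariq, Hiro, Maeve, Ben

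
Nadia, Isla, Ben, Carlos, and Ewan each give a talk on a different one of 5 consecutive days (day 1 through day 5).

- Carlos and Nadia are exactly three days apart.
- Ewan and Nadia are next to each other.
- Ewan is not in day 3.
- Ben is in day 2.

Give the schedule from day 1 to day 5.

Carlos, Ben, Isla, Nadia, Ewan

From clue 1: Nadia is in {1,2,4,5}.
From clues 1–4: Carlos → day 1, Ben → day 2, Isla → day 3, Nadia → day 4, Ewan → day 5.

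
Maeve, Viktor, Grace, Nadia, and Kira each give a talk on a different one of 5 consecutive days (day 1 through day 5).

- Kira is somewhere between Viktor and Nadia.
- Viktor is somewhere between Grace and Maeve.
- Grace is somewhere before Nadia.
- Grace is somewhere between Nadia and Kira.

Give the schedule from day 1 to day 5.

Maeve, Viktor, Kira, Grace, Nadia

From clue 1: Kira is in {2,3,4}.
From clues 1–2: Viktor is in {2,4}.
From clues 1–4: Maeve → day 1, Viktor → day 2, Kira → day 3, Grace → day 4, Nadia → day 5.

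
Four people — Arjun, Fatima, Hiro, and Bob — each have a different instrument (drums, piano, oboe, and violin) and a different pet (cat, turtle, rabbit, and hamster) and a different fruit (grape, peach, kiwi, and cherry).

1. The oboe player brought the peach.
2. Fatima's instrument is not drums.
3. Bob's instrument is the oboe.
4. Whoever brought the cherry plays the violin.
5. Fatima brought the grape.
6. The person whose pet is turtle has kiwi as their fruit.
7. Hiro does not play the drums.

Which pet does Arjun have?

With clues 1–7, cat, hamster, and rabbit are impossible for Arjun's pet.
That leaves turtle.

turtle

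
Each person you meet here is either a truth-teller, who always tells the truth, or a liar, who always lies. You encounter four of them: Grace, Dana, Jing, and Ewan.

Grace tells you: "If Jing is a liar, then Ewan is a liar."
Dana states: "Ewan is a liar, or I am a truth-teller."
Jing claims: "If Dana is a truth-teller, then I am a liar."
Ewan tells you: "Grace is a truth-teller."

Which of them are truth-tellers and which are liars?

Grace: truth-teller, Dana: liar, Jing: truth-teller, Ewan: truth-teller

Consider Grace. Suppose Grace is a liar.
Then no assignment of the remaining roles makes every statement match its speaker's type — contradiction.
So Grace is a truth-teller.
With that fixed, Ewan's statement is true, so Ewan is a truth-teller.
Consider Dana. Suppose Dana is a truth-teller.
Then whichever role Jing has, Jing's statement has the wrong truth value — contradiction.
So Dana is a liar.
With that fixed, Jing's statement is true, so Jing is a truth-teller.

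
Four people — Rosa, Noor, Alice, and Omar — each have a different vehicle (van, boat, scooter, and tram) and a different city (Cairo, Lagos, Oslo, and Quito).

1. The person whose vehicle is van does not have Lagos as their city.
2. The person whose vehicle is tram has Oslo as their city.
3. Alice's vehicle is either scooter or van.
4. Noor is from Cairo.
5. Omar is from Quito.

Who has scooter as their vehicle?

Alice

With clues 1–5, Noor, Omar, and Rosa are impossible for the one with vehicle scooter.
That leaves Alice.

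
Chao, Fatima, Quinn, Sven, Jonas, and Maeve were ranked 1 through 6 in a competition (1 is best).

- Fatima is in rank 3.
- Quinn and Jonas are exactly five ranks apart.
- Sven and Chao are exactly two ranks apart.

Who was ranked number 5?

Maeve

With clue 1, Fatima is ruled out for rank 5.
With clues 1–2, Jonas and Quinn are ruled out for rank 5.
With clues 1–3, Chao and Sven are ruled out for rank 5.
So rank 5 is Maeve.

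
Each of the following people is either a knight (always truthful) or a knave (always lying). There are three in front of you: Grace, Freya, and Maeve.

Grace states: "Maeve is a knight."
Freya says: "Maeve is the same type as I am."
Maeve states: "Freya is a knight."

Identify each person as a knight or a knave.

Grace: knight, Freya: knight, Maeve: knight

Consider Grace. Suppose Grace is a knave.
Then no assignment of the remaining roles makes every statement match its speaker's type — contradiction.
So Grace is a knight.
Consider Freya. Suppose Freya is a knave.
Then no assignment of the remaining roles makes every statement match its speaker's type — contradiction.
So Freya is a knight.
With that fixed, Maeve's statement is true, so Maeve is a knight.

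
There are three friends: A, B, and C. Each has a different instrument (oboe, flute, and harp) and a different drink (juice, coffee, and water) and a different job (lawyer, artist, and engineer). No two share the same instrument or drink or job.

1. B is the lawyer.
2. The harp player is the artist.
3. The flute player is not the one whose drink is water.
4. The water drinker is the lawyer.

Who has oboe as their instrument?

B

With clues 1–4, A and C are impossible for the one with instrument oboe.
That leaves B.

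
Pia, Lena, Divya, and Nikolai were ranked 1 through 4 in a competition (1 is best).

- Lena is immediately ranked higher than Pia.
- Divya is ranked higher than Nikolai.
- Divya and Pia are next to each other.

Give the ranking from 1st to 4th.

Lena, Pia, Divya, Nikolai

From clue 1: Pia is in {2,3,4}.
From clues 1–2: Divya is in {1,3}.
From clues 1–3: Lena → rank 1, Pia → rank 2, Divya → rank 3, Nikolai → rank 4.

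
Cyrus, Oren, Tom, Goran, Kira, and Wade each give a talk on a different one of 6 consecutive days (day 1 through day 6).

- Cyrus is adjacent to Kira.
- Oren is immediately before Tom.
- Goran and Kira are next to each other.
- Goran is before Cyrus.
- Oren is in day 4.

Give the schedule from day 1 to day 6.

From clues 1–2: Oren is in {1,2,3,4,5}.
From clues 1–3: Oren is in {1,2,4,5}.
From clues 1–4: Cyrus is in {3,4,5,6}.
From clues 1–5: Goran → day 1, Kira → day 2, Cyrus → day 3, Oren → day 4, Tom → day 5, Wade → day 6.

Goran, Kira, Cyrus, Oren, Tom, Wade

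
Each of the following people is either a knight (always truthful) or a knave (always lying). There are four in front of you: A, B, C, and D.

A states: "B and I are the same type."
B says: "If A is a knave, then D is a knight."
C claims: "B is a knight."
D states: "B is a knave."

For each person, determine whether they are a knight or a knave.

Consider A. Suppose A is a knave.
Then no assignment of the remaining roles makes every statement match its speaker's type — contradiction.
So A is a knight.
With that fixed, B's statement is true, so B is a knight.
With that fixed, C's statement is true, so C is a knight.
With that fixed, D's statement is false, so D is a knave.

A: knight, B: knight, C: knight, D: knave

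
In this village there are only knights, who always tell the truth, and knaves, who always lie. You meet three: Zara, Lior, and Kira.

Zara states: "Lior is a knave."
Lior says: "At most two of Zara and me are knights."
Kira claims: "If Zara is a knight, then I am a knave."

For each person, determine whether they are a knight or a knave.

Zara: knave, Lior: knight, Kira: knight

Regardless of anyone's role, Lior's statement is true, so Lior is a knight.
With that fixed, Zara's statement is false, so Zara is a knave.
With that fixed, Kira's statement is true, so Kira is a knight.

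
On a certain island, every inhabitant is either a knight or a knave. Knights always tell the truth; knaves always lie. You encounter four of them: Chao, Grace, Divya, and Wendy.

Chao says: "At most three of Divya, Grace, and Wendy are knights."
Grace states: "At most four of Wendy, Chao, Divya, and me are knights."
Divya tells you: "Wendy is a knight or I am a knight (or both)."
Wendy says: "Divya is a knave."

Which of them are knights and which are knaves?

Regardless of anyone's role, Chao's statement is true, so Chao is a knight.
With that fixed, Grace's statement is true, so Grace is a knight.
Consider Divya. Suppose Divya is a knave.
Then no assignment of the remaining roles makes every statement match its speaker's type — contradiction.
So Divya is a knight.
With that fixed, Wendy's statement is false, so Wendy is a knave.

Chao: knight, Grace: knight, Divya: knight, Wendy: knave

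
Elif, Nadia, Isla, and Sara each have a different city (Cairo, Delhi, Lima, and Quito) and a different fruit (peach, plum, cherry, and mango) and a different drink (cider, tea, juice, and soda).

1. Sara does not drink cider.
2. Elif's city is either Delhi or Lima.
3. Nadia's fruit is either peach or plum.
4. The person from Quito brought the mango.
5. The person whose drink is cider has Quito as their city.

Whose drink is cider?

Clue 1 rules out Sara for the one with drink cider.
With clues 1–5, Elif and Nadia are impossible for the one with drink cider.
That leaves Isla.

Isla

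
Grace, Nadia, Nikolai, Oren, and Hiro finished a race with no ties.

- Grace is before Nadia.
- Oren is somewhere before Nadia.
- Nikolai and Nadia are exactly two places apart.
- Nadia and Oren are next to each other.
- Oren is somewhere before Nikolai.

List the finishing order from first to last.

Grace, Oren, Nadia, Hiro, Nikolai

From clue 1: Grace is in {1,2,3,4}.
From clues 1–2: Nadia is in {3,4,5}.
From clues 1–4: Grace is in {1,2}.
From clues 1–5: Grace → place 1, Oren → place 2, Nadia → place 3, Hiro → place 4, Nikolai → place 5.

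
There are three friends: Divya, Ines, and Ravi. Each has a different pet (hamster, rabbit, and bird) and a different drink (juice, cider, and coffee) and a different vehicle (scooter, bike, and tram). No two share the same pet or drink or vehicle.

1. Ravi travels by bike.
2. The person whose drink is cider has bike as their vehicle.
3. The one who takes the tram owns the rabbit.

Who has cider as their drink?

With clues 1–2, Divya and Ines are impossible for the one with drink cider.
That leaves Ravi.

Ravi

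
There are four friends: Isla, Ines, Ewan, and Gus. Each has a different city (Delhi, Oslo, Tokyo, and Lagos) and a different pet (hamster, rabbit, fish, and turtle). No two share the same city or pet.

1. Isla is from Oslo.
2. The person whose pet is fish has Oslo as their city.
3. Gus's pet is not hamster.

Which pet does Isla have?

With clues 1–2, hamster, rabbit, and turtle are impossible for Isla's pet.
That leaves fish.

fish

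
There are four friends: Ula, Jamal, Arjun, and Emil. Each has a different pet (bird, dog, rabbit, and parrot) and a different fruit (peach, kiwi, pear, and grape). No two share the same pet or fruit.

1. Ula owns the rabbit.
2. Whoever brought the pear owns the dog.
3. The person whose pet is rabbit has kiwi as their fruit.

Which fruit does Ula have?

kiwi

With clues 1–2, pear is impossible for Ula's fruit.
With clues 1–3, grape and peach are impossible for Ula's fruit.
That leaves kiwi.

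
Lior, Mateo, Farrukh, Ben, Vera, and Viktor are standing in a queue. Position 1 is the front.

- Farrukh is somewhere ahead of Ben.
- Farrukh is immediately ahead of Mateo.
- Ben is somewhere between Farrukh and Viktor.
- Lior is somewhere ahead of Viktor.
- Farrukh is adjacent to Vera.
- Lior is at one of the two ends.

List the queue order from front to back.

Lior, Vera, Farrukh, Mateo, Ben, Viktor

From clue 1: Farrukh is in {1,2,3,4,5}.
From clues 1–2: Mateo is in {2,3,4,5}.
From clues 1–3: Mateo is in {2,3,4}.
From clues 1–4: Viktor is in {5,6}.
From clues 1–5: Viktor → position 6.
From clues 1–6: Lior → position 1, Vera → position 2, Farrukh → position 3, Mateo → position 4, Ben → position 5.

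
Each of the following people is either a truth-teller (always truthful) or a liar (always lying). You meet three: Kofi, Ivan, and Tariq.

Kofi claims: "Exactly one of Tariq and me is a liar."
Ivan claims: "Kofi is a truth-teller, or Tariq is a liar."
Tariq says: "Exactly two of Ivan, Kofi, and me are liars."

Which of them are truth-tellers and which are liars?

Consider Kofi. Suppose Kofi is a liar.
Then no assignment of the remaining roles makes every statement match its speaker's type — contradiction.
So Kofi is a truth-teller.
With that fixed, Ivan's statement is true, so Ivan is a truth-teller.
With that fixed, Tariq's statement is false, so Tariq is a liar.

Kofi: truth-teller, Ivan: truth-teller, Tariq: liar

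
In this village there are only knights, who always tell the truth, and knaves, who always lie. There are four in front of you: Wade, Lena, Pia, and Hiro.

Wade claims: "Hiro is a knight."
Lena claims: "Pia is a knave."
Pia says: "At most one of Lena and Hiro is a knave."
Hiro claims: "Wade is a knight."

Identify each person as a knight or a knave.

Consider Wade. Suppose Wade is a knave.
Then no assignment of the remaining roles makes every statement match its speaker's type — contradiction.
So Wade is a knight.
With that fixed, Hiro's statement is true, so Hiro is a knight.
With that fixed, Pia's statement is true, so Pia is a knight.
With that fixed, Lena's statement is false, so Lena is a knave.

Wade: knight, Lena: knave, Pia: knight, Hiro: knight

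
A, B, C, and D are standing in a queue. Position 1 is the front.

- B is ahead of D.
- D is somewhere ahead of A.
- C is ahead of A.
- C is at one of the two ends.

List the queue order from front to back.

From clue 1: B is in {1,2,3}.
From clues 1–2: A is in {3,4}.
From clues 1–3: A → position 4.
From clues 1–4: C → position 1, B → position 2, D → position 3.

C, B, D, A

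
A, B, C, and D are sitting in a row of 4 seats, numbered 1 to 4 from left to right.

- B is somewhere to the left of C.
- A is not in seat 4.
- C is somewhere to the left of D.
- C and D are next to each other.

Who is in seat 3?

C

With clues 1–3, B and D are ruled out for seat 3.
With clues 1–4, A is ruled out for seat 3.
So seat 3 is C.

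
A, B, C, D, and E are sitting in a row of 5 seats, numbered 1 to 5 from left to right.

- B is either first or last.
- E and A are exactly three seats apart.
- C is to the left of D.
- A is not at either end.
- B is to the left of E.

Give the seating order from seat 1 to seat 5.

From clue 1: B is in {1,5}.
From clues 1–4: A is in {2,4}.
From clues 1–5: B → seat 1, A → seat 2, C → seat 3, D → seat 4, E → seat 5.

B, A, C, D, E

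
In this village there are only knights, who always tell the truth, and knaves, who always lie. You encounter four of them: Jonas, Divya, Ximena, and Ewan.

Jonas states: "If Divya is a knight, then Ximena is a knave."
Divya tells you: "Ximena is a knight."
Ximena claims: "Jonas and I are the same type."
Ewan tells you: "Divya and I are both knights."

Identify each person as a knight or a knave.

Consider Jonas. Suppose Jonas is a knave.
Then whichever role Ximena has, Ximena's statement has the wrong truth value — contradiction.
So Jonas is a knight.
Consider Divya. Suppose Divya is a knight.
Then no assignment of the remaining roles makes every statement match its speaker's type — contradiction.
So Divya is a knave.
With that fixed, Ewan's statement is false, so Ewan is a knave.
Consider Ximena. Suppose Ximena is a knight.
Then Divya's statement comes out true, contradicting Divya being a knave.
So Ximena is a knave.

Jonas: knight, Divya: knave, Ximena: knave, Ewan: knave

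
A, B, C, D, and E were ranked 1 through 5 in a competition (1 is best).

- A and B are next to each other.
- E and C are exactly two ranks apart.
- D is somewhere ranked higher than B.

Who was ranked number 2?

With clues 1–2, C and E are ruled out for rank 2.
With clues 1–3, A and B are ruled out for rank 2.
So rank 2 is D.

D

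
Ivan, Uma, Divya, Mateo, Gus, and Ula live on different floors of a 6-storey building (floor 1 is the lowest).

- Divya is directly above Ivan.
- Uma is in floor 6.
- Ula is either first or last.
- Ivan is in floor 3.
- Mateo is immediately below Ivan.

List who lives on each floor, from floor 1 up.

From clue 1: Ivan is in {1,2,3,4,5}.
From clues 1–2: Uma → floor 6.
From clues 1–3: Ula → floor 1.
From clues 1–4: Ivan → floor 3, Divya → floor 4.
From clues 1–5: Mateo → floor 2, Gus → floor 5.

Ula, Mateo, Ivan, Divya, Gus, Uma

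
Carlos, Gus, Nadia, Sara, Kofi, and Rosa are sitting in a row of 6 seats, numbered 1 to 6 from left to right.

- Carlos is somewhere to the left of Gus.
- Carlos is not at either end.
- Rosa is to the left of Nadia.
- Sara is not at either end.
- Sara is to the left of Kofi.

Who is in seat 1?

With clue 1, Gus is ruled out for seat 1.
With clues 1–2, Carlos is ruled out for seat 1.
With clues 1–3, Nadia is ruled out for seat 1.
With clues 1–4, Sara is ruled out for seat 1.
With clues 1–5, Kofi is ruled out for seat 1.
So seat 1 is Rosa.

Rosa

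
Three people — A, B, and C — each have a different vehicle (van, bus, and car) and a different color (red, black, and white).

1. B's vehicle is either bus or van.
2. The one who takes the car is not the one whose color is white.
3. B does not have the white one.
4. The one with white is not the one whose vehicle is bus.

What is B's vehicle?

Clue 1 rules out car for B's vehicle.
With clues 1–4, van is impossible for B's vehicle.
That leaves bus.

bus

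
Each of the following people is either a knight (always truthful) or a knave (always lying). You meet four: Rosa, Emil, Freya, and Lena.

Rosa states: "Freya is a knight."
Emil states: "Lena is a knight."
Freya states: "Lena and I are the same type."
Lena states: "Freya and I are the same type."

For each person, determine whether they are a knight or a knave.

Consider Rosa. Suppose Rosa is a knave.
Then no assignment of the remaining roles makes every statement match its speaker's type — contradiction.
So Rosa is a knight.
Consider Emil. Suppose Emil is a knave.
Then no assignment of the remaining roles makes every statement match its speaker's type — contradiction.
So Emil is a knight.
Consider Freya. Suppose Freya is a knave.
Then Rosa's statement comes out false, contradicting Rosa being a knight.
So Freya is a knight.
Consider Lena. Suppose Lena is a knave.
Then Emil's statement comes out false, contradicting Emil being a knight.
So Lena is a knight.

Rosa: knight, Emil: knight, Freya: knight, Lena: knight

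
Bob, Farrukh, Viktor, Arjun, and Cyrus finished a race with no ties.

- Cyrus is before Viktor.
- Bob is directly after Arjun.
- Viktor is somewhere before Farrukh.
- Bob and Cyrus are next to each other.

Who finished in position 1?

Arjun

With clue 1, Viktor is ruled out for place 1.
With clues 1–2, Bob is ruled out for place 1.
With clues 1–3, Farrukh is ruled out for place 1.
With clues 1–4, Cyrus is ruled out for place 1.
So place 1 is Arjun.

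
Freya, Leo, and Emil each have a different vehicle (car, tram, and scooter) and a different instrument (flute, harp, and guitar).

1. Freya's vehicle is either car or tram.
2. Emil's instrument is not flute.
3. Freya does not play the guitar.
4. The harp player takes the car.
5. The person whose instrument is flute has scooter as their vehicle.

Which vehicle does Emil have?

With clues 1–5, car and scooter are impossible for Emil's vehicle.
That leaves tram.

tram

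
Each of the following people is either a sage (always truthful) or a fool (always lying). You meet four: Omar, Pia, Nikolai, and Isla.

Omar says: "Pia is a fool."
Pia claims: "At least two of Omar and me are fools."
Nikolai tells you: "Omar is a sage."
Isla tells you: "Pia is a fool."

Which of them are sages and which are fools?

Omar: sage, Pia: fool, Nikolai: sage, Isla: sage

Consider Omar. Suppose Omar is a fool.
Then whichever role Pia has, Pia's statement has the wrong truth value — contradiction.
So Omar is a sage.
With that fixed, Pia's statement is false, so Pia is a fool.
With that fixed, Nikolai's statement is true, so Nikolai is a sage.
With that fixed, Isla's statement is true, so Isla is a sage.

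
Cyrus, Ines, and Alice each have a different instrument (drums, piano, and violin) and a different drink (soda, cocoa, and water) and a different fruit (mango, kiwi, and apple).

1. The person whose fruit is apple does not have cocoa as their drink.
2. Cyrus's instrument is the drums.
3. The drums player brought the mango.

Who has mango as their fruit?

With clues 1–3, Alice and Ines are impossible for the one with fruit mango.
That leaves Cyrus.

Cyrus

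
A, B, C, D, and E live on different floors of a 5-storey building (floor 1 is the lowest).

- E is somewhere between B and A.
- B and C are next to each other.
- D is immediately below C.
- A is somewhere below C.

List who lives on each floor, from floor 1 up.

A, E, D, C, B

From clue 1: E is in {2,3,4}.
From clues 1–3: A is in {1,5}.
From clues 1–4: A → floor 1, E → floor 2, D → floor 3, C → floor 4, B → floor 5.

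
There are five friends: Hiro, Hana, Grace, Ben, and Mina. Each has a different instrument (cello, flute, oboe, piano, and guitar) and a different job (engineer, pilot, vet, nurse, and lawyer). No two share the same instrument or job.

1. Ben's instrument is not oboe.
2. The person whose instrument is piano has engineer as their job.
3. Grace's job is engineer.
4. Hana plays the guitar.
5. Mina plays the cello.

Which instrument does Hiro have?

oboe

With clues 1–3, piano is impossible for Hiro's instrument.
With clues 1–4, guitar is impossible for Hiro's instrument.
With clues 1–5, cello and flute are impossible for Hiro's instrument.
That leaves oboe.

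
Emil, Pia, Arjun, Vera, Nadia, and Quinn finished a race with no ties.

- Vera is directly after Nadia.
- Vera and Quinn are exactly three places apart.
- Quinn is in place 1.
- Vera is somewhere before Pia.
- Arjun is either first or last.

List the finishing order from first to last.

Quinn, Emil, Nadia, Vera, Pia, Arjun

From clue 1: Vera is in {2,3,4,5,6}.
From clues 1–3: Quinn → place 1, Nadia → place 3, Vera → place 4.
From clues 1–4: Pia is in {5,6}.
From clues 1–5: Emil → place 2, Pia → place 5, Arjun → place 6.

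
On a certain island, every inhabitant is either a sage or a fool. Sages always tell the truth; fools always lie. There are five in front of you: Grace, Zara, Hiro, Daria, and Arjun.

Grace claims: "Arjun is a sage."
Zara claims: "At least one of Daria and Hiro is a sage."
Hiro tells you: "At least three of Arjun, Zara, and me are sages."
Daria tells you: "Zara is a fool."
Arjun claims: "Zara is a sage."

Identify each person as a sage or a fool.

Consider Grace. Suppose Grace is a fool.
Then no assignment of the remaining roles makes every statement match its speaker's type — contradiction.
So Grace is a sage.
Consider Zara. Suppose Zara is a fool.
Then no assignment of the remaining roles makes every statement match its speaker's type — contradiction.
So Zara is a sage.
With that fixed, Daria's statement is false, so Daria is a fool.
With that fixed, Arjun's statement is true, so Arjun is a sage.
Consider Hiro. Suppose Hiro is a fool.
Then Zara's statement comes out false, contradicting Zara being a sage.
So Hiro is a sage.

Grace: sage, Zara: sage, Hiro: sage, Daria: fool, Arjun: sage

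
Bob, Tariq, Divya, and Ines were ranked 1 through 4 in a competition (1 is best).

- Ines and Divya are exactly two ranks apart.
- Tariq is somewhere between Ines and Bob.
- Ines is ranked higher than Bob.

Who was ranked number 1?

Ines

With clues 1–2, Divya and Tariq are ruled out for rank 1.
With clues 1–3, Bob is ruled out for rank 1.
So rank 1 is Ines.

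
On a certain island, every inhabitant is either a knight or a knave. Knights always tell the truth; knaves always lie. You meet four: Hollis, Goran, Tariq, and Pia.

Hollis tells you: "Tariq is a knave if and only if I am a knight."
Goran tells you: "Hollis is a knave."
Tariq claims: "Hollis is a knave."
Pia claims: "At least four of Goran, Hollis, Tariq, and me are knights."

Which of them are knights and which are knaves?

Hollis: knight, Goran: knave, Tariq: knave, Pia: knave

Consider Hollis. Suppose Hollis is a knave.
Then no assignment of the remaining roles makes every statement match its speaker's type — contradiction.
So Hollis is a knight.
With that fixed, Goran's statement is false, so Goran is a knave.
With that fixed, Tariq's statement is false, so Tariq is a knave.
With that fixed, Pia's statement is false, so Pia is a knave.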